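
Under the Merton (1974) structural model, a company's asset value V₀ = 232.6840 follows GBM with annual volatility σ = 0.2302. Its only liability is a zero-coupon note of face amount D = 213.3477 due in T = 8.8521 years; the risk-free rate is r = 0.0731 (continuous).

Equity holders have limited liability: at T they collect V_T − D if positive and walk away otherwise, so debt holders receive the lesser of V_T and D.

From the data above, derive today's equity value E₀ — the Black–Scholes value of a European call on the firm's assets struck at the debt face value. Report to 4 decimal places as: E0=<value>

E0=128.6975

Apply the equity-as-call identities (strike 213.3477, horizon 8.8521 years):
d₁ = [ln(V₀/D) + (r + σ²/2)T] / (σ√T)
   = [ln(232.6840/213.3477) + (0.0731 + 0.5·0.2302²)·8.8521] / (0.2302·√8.8521)
   = [0.086758 + 0.881634] / 0.684902 = 1.413913
d₂ = d₁ − σ√T = 1.413913 − 0.684902 = 0.729011
N(d₁) = 0.921306,  N(d₂) = 0.767003,  e^(−rT) = 0.523568
E₀ = V₀·N(d₁) − D·e^(−rT)·N(d₂)
   = 232.6840·0.921306 − 213.3477·0.523568·0.767003 = 128.697505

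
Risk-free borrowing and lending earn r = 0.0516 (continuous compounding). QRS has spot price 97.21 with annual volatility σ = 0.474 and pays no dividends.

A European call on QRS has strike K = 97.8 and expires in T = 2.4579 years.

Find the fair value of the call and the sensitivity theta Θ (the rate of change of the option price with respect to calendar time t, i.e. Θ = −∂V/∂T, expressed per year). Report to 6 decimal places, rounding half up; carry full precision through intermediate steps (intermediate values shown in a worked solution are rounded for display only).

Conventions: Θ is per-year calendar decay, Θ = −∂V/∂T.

price = 32.430648
Θ = -6.937960

σ√T = 0.474·√2.4579 = 0.743123
d₁ = (ln(S/K) + (r+σ²/2)T) / (σ√T) = (ln(97.21/97.8) + (0.0516+0.474²/2)·2.4579) / 0.743123 = (-0.006051 + 0.402943) / 0.743123 = 0.534087
d₂ = d₁ − σ√T = 0.534087 − 0.743123 = -0.209035
e^{−rT} = 0.880885
N(d₁) = 0.703359,  N(d₂) = 0.417210
Call price V = S·N(d₁) − K·e^{−rT}·N(d₂) = 68.373566 − 35.942918 = 32.430648
φ(d₁) = (1/√(2π))·e^{−d₁²/2} = 0.345915
Θ = −S·φ(d₁)·σ/(2√T) − r·K·e^{−rT}·N(d₂) = −5.083305 − 1.854655 = -6.937960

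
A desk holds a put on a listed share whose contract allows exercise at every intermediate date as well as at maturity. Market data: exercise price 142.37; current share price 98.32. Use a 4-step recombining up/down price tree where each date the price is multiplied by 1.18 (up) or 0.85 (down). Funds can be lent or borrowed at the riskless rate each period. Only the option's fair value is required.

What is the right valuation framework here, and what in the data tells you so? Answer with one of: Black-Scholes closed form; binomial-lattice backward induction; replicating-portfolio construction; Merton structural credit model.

Key observation: with exercise allowed before expiry on a discrete up/down model (4 steps from spot 98.32), the strike-142.37 put's value must be rolled back through the tree testing early exercise at each node.

framework: binomial-lattice backward induction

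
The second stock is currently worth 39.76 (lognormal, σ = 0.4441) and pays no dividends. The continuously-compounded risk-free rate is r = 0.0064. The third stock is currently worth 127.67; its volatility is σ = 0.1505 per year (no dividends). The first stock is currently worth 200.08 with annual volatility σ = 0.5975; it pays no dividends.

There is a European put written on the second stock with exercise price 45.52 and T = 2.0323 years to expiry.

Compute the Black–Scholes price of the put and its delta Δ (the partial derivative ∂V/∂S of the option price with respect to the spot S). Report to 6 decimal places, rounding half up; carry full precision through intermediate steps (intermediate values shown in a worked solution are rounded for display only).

σ√T = 0.4441·√2.0323 = 0.633103
d₁ = (ln(S/K) + (r+σ²/2)T) / (σ√T) = (ln(39.76/45.52) + (0.0064+0.4441²/2)·2.0323) / 0.633103 = (-0.135290 + 0.213417) / 0.633103 = 0.123402
d₂ = d₁ − σ√T = 0.123402 − 0.633103 = -0.509701
e^{−rT} = 0.987078
N(−d₁) = 0.450894,  N(−d₂) = 0.694870
Put price V = K·e^{−rT}·N(−d₂) − S·N(−d₁) = 31.221722 − 17.927559 = 13.294162
Δ = −N(−d₁) = -0.450894

price = 13.294162
Δ = -0.450894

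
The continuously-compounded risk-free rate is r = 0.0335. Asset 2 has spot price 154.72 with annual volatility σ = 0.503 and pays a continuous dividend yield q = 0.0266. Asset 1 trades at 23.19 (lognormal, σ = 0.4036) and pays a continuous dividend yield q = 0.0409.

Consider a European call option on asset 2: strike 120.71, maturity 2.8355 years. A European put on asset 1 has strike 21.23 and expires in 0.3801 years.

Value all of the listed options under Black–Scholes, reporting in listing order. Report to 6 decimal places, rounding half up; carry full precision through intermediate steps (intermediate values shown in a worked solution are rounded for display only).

[asset 2 call K=120.71]
σ√T = 0.503·√2.8355 = 0.846999
d₁ = (ln(S/K) + (r−q+σ²/2)T) / (σ√T) = (ln(154.72/120.71) + (0.0335−0.0266+0.503²/2)·2.8355) / 0.846999 = (0.248226 + 0.378268) / 0.846999 = 0.739664
d₂ = d₁ − σ√T = 0.739664 − 0.846999 = -0.107335
e^{−rT} = 0.909383
e^{−qT} = 0.927350
N(d₁) = 0.770248,  N(d₂) = 0.457262
price = S·e^{−qT}·N(d₁) − K·e^{−rT}·N(d₂) = 110.514866 − 50.194339 = 60.320528
[asset 1 put K=21.23]
σ√T = 0.4036·√0.3801 = 0.248828
d₁ = (ln(S/K) + (r−q+σ²/2)T) / (σ√T) = (ln(23.19/21.23) + (0.0335−0.0409+0.4036²/2)·0.3801) / 0.248828 = (0.088306 + 0.028145) / 0.248828 = 0.467997
d₂ = d₁ − σ√T = 0.467997 − 0.248828 = 0.219168
e^{−rT} = 0.987347
e^{−qT} = 0.984574
N(−d₁) = 0.319893,  N(−d₂) = 0.413259
price = K·e^{−rT}·N(−d₂) − S·e^{−qT}·N(−d₁) = 8.662490 − 7.303894 = 1.358596

price(asset 2 call K=120.71) = 60.320528
price(asset 1 put K=21.23) = 1.358596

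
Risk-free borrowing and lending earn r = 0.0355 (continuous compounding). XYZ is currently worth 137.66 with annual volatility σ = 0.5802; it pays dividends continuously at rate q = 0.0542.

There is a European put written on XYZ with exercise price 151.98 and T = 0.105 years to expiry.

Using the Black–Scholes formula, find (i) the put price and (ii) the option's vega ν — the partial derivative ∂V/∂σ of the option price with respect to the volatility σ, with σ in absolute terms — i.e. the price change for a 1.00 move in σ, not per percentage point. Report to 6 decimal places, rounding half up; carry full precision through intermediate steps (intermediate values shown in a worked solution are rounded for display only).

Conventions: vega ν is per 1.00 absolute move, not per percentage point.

price = 19.576642
ν = 16.042099

σ√T = 0.5802·√0.105 = 0.188006
d₁ = (ln(S/K) + (r−q+σ²/2)T) / (σ√T) = (ln(137.66/151.98) + (0.0355−0.0542+0.5802²/2)·0.105) / 0.188006 = (-0.098962 + 0.015710) / 0.188006 = -0.442817
d₂ = d₁ − σ√T = -0.442817 − 0.188006 = -0.630823
e^{−rT} = 0.996279
e^{−qT} = 0.994325
N(−d₁) = 0.671051,  N(−d₂) = 0.735922
Put price V = K·e^{−rT}·N(−d₂) − S·e^{−qT}·N(−d₁) = 111.429290 − 91.852648 = 19.576642
φ(d₁) = (1/√(2π))·e^{−d₁²/2} = 0.361685
ν = S·e^{−qT}·φ(d₁)·√T = 16.042099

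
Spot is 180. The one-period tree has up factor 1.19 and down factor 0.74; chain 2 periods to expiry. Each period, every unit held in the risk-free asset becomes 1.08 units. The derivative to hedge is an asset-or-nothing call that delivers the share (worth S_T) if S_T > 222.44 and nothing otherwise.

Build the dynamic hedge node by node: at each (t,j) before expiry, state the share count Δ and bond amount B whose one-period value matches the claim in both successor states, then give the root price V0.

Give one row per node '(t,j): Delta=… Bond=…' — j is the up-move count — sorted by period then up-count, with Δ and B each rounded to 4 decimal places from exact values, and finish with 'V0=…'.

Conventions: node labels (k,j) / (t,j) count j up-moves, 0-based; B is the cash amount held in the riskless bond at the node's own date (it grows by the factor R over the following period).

No-arbitrage ⇒ martingale measure with p* = (R−d)/(u−d) = 0.7556.
Terminal payoffs: V(2,0)=0.0000, V(2,1)=0.0000, V(2,2)=254.8980
  t=1,j=0: stock 133.2000 → up 158.5080 (V=0.0000), down 98.5680 (V=0.0000). Price 0.0000; hedge Δ=0.0000, bond B=0.0000.
  t=1,j=1: stock 214.2000 → up 254.8980 (V=254.8980), down 158.5080 (V=0.0000). Price 178.3237; hedge Δ=2.6444, bond B=-388.1163.
  t=0,j=0: stock 180.0000 → up 214.2000 (V=178.3237), down 133.2000 (V=0.0000). Price 124.7532; hedge Δ=2.2015, bond B=-271.5217.
As a check, the time-0 holding Δ(0,0)·S0 + B(0,0) comes to 124.7532 — exactly V0.

(0,0): Delta=2.2015 Bond=-271.5217
(1,0): Delta=0.0000 Bond=0.0000
(1,1): Delta=2.6444 Bond=-388.1163
V0=124.7532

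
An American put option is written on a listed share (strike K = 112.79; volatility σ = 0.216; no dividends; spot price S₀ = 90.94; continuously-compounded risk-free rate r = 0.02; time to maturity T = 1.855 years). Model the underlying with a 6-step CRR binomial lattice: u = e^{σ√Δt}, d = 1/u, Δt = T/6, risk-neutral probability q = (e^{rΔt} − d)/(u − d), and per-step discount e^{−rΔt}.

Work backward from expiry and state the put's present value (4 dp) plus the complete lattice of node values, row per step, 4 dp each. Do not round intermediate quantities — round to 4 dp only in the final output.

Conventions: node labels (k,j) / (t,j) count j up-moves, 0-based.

price = 23.7347
tree:
23.7347
32.1417 15.4812
41.2686 22.8339 8.1966
49.3627 32.1417 13.6530 2.7497
56.5408 41.2686 21.8500 5.4870 0.0000
62.9065 49.3627 32.1417 10.9495 0.0000 0.0000
68.5518 56.5408 41.2686 21.8500 0.0000 0.0000 0.0000

Δt=0.30917, u=1.12761, d=0.88683, q=0.49577, disc=e^(-rΔt)=0.99384
k=6 terminal: V=max(K-S,0) → 68.5518 56.5408 41.2686 21.8500 0.0000 0.0000 0.0000
k=5: j=0 S=49.8835 intr=62.9065 cont=62.2112 V=62.9065[EX]; j=1 S=63.4273 intr=49.3627 cont=48.6675 V=49.3627[EX]; j=2 S=80.6483 intr=32.1417 cont=31.4464 V=32.1417[EX]; j=3 S=102.5450 intr=10.2450 cont=10.9495 V=10.9495[hold]; j=4 S=130.3869 intr=0.0000 cont=0.0000 V=0.0000[hold]; j=5 S=165.7880 intr=0.0000 cont=0.0000 V=0.0000[hold]
k=4: j=0 S=56.2492 intr=56.5408 cont=55.8455 V=56.5408[EX]; j=1 S=71.5214 intr=41.2686 cont=40.5734 V=41.2686[EX]; j=2 S=90.9400 intr=21.8500 cont=21.5019 V=21.8500[EX]; j=3 S=115.6310 intr=0.0000 cont=5.4870 V=5.4870[hold]; j=4 S=147.0258 intr=0.0000 cont=0.0000 V=0.0000[hold]
k=3: j=0 S=63.4273 intr=49.3627 cont=48.6675 V=49.3627[EX]; j=1 S=80.6483 intr=32.1417 cont=31.4464 V=32.1417[EX]; j=2 S=102.5450 intr=10.2450 cont=13.6530 V=13.6530[hold]; j=3 S=130.3869 intr=0.0000 cont=2.7497 V=2.7497[hold]
k=2: j=0 S=71.5214 intr=41.2686 cont=40.5734 V=41.2686[EX]; j=1 S=90.9400 intr=21.8500 cont=22.8339 V=22.8339[hold]; j=2 S=115.6310 intr=0.0000 cont=8.1966 V=8.1966[hold]
k=1: j=0 S=80.6483 intr=32.1417 cont=31.9312 V=32.1417[EX]; j=1 S=102.5450 intr=10.2450 cont=15.4812 V=15.4812[hold]
k=0: j=0 S=90.9400 intr=21.8500 cont=23.7347 V=23.7347[hold]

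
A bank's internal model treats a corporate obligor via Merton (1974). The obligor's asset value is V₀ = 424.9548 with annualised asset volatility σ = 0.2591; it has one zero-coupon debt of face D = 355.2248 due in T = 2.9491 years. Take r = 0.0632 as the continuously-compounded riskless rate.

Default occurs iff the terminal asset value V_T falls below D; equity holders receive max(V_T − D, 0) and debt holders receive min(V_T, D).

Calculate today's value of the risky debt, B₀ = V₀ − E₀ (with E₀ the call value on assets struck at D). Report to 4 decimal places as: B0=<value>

B0=276.8683

Equity is a call on the firm's assets struck at D = 355.2248:
d₁ = [ln(V₀/D) + (r + σ²/2)T] / (σ√T)
   = [ln(424.9548/355.2248) + (0.0632 + 0.5·0.2591²)·2.9491] / (0.2591·√2.9491)
   = [0.179232 + 0.285374] / 0.444951 = 1.044173
d₂ = d₁ − σ√T = 1.044173 − 0.444951 = 0.599222
N(d₁) = 0.851797,  N(d₂) = 0.725488,  e^(−rT) = 0.829956
E₀ = V₀·N(d₁) − D·e^(−rT)·N(d₂)
   = 424.9548·0.851797 − 355.2248·0.829956·0.725488 = 148.086533
B₀ = V₀ − E₀ = 424.9548 − 148.086533 = 276.868267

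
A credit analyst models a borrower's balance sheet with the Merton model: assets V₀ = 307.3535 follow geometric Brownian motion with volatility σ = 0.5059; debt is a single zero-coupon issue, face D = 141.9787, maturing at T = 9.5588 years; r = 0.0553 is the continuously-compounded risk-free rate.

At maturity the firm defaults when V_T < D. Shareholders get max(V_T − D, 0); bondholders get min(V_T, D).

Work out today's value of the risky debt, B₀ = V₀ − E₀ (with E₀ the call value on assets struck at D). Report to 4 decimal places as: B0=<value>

Equity is a call on the firm's assets struck at D = 141.9787:
d₁ = [ln(V₀/D) + (r + σ²/2)T] / (σ√T)
   = [ln(307.3535/141.9787) + (0.0553 + 0.5·0.5059²)·9.5588] / (0.5059·√9.5588)
   = [0.772322 + 1.751816] / 1.564107 = 1.613789
d₂ = d₁ − σ√T = 1.613789 − 1.564107 = 0.049682
N(d₁) = 0.946713,  N(d₂) = 0.519812,  e^(−rT) = 0.589429
E₀ = V₀·N(d₁) − D·e^(−rT)·N(d₂)
   = 307.3535·0.946713 − 141.9787·0.589429·0.519812 = 247.474509
B₀ = V₀ − E₀ = 307.3535 − 247.474509 = 59.878991

B0=59.8790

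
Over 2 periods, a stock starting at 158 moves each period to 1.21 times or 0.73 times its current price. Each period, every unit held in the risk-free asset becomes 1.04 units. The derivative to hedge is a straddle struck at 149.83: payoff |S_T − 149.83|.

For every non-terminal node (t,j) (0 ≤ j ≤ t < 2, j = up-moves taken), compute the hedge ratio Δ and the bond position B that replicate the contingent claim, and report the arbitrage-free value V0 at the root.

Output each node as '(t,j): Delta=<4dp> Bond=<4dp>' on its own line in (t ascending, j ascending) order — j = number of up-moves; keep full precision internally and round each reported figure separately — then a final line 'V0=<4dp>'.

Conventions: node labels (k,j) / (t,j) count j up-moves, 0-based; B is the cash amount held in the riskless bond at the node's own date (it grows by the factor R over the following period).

(0,0): Delta=0.3346 Bond=-9.4906
(1,0): Delta=-1.0000 Bond=144.0673
(1,1): Delta=0.7762 Bond=-94.2876
V0=43.3827

Since d<R<u, set p* = (R−d)/(u−d) = 0.6458; price each node as the discounted p*-expectation of its children.
Expiry values: V(2,0)=65.6318, V(2,1)=10.2686, V(2,2)=81.4978
Node (1,0) S=115.3400: V=(p*·10.2686+(1−p*)·65.6318)/1.04=28.7273; Δ=(10.2686−65.6318)/(139.5614−84.1982)=-1.0000; B=V−Δ·S=144.0673
Node (1,1) S=191.1800: V=(p*·81.4978+(1−p*)·10.2686)/1.04=54.1065; Δ=(81.4978−10.2686)/(231.3278−139.5614)=0.7762; B=V−Δ·S=-94.2876
Node (0,0) S=158.0000: V=(p*·54.1065+(1−p*)·28.7273)/1.04=43.3827; Δ=(54.1065−28.7273)/(191.1800−115.3400)=0.3346; B=V−Δ·S=-9.4906
Sanity check at the root: Δ(0,0)·S0 + B(0,0) reproduces V0 = 43.3827.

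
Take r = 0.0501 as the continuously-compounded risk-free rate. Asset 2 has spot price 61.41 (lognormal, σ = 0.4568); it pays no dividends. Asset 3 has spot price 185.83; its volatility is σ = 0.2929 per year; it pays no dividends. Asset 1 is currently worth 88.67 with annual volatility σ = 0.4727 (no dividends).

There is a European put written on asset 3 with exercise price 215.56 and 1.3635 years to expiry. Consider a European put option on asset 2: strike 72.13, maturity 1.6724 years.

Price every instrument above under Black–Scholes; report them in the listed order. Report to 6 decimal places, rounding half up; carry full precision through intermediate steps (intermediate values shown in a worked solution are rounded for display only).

[asset 3 put K=215.56]
σ√T = 0.2929·√1.3635 = 0.342016
d₁ = (ln(S/K) + (r+σ²/2)T) / (σ√T) = (ln(185.83/215.56) + (0.0501+0.2929²/2)·1.3635) / 0.342016 = (-0.148407 + 0.126799) / 0.342016 = -0.063178
d₂ = d₁ − σ√T = -0.063178 − 0.342016 = -0.405195
e^{−rT} = 0.933970
N(−d₁) = 0.525188,  N(−d₂) = 0.657333
price = K·e^{−rT}·N(−d₂) − S·N(−d₁) = 132.338518 − 97.595646 = 34.742872
[asset 2 put K=72.13]
σ√T = 0.4568·√1.6724 = 0.590740
d₁ = (ln(S/K) + (r+σ²/2)T) / (σ√T) = (ln(61.41/72.13) + (0.0501+0.4568²/2)·1.6724) / 0.590740 = (-0.160897 + 0.258274) / 0.590740 = 0.164838
d₂ = d₁ − σ√T = 0.164838 − 0.590740 = -0.425901
e^{−rT} = 0.919627
N(−d₁) = 0.434536,  N(−d₂) = 0.664910
price = K·e^{−rT}·N(−d₂) − S·N(−d₁) = 44.105276 − 26.684830 = 17.420445

price(asset 3 put K=215.56) = 34.742872
price(asset 2 put K=72.13) = 17.420445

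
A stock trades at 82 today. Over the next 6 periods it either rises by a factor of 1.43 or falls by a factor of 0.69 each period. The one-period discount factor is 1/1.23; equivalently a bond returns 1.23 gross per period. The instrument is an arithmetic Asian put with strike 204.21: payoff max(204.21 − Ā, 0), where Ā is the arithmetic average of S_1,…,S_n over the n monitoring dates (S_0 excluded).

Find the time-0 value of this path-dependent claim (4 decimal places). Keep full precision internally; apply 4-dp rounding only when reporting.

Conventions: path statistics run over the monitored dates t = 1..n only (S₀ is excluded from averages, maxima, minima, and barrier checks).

price = 15.0536

Under the martingale measure an up-move has probability p* = 0.7297; value the claim as the probability-weighted average of per-path payoffs, discounted 6 periods at R = 1.23.
Enumerate all 2^6 = 64 price paths (U = up ×1.43, D = down ×0.69); each path with k up-moves has probability p*^k·(1−p*)^(6−k).
DDDDDD: Ā=27.1366, payoff=177.0734, prob=0.000390
UDDDDD: Ā=56.2395, payoff=147.9705, prob=0.001052
DUDDDD: Ā=46.1262, payoff=158.0838, prob=0.001052
UUDDDD: Ā=95.5949, payoff=108.6151, prob=0.002841
DDUDDD: Ā=39.1480, payoff=165.0620, prob=0.001052
UDUDDD: Ā=81.1328, payoff=123.0772, prob=0.002841
DUUDDD: Ā=71.0195, payoff=133.1905, prob=0.002841
UUUDDD: Ā=147.1853, payoff=57.0247, prob=0.007672
DDDUDD: Ā=34.3330, payoff=169.8770, prob=0.001052
UDDUDD: Ā=71.1540, payoff=133.0560, prob=0.002841
DUDUDD: Ā=61.0406, payoff=143.1694, prob=0.002841
UUDUDD: Ā=126.5045, payoff=77.7055, prob=0.007672
DDUUDD: Ā=54.0624, payoff=150.1476, prob=0.002841
UDUUDD: Ā=112.0424, payoff=92.1676, prob=0.007672
DUUUDD: Ā=101.9291, payoff=102.2809, prob=0.007672
UUUUDD: Ā=211.2444, payoff=0.0000, prob=0.020713
DDDDUD: Ā=31.0107, payoff=173.1993, prob=0.001052
UDDDUD: Ā=64.2686, payoff=139.9414, prob=0.002841
DUDDUD: Ā=54.1552, payoff=150.0548, prob=0.002841
UUDDUD: Ā=112.2348, payoff=91.9752, prob=0.007672
DDUDUD: Ā=47.1770, payoff=157.0330, prob=0.002841
UDUDUD: Ā=97.7727, payoff=106.4373, prob=0.007672
DUUDUD: Ā=87.6594, payoff=116.5506, prob=0.007672
UUUDUD: Ā=181.6709, payoff=22.5391, prob=0.020713
DDDUUD: Ā=42.3621, payoff=161.8479, prob=0.002841
UDDUUD: Ā=87.7939, payoff=116.4161, prob=0.007672
DUDUUD: Ā=77.6806, payoff=126.5294, prob=0.007672
UUDUUD: Ā=160.9901, payoff=43.2199, prob=0.020713
DDUUUD: Ā=70.7024, payoff=133.5076, prob=0.007672
UDUUUD: Ā=146.5281, payoff=57.6819, prob=0.020713
DUUUUD: Ā=136.4147, payoff=67.7953, prob=0.020713
UUUUUD: Ā=282.7146, payoff=0.0000, prob=0.055925
DDDDDU: Ā=28.7183, payoff=175.4917, prob=0.001052
UDDDDU: Ā=59.5177, payoff=144.6923, prob=0.002841
DUDDDU: Ā=49.4043, payoff=154.8057, prob=0.002841
UUDDDU: Ā=102.3887, payoff=101.8213, prob=0.007672
DDUDDU: Ā=42.4261, payoff=161.7839, prob=0.002841
UDUDDU: Ā=87.9266, payoff=116.2834, prob=0.007672
DUUDDU: Ā=77.8133, payoff=126.3967, prob=0.007672
UUUDDU: Ā=161.2652, payoff=42.9448, prob=0.020713
DDDUDU: Ā=37.6112, payoff=166.5988, prob=0.002841
UDDUDU: Ā=77.9478, payoff=126.2622, prob=0.007672
DUDUDU: Ā=67.8344, payoff=136.3756, prob=0.007672
UUDUDU: Ā=140.5844, payoff=63.6256, prob=0.020713
DDUUDU: Ā=60.8562, payoff=143.3538, prob=0.007672
UDUUDU: Ā=126.1224, payoff=78.0876, prob=0.020713
DUUUDU: Ā=116.0090, payoff=88.2010, prob=0.020713
UUUUDU: Ā=240.4245, payoff=0.0000, prob=0.055925
DDDDUU: Ā=34.2888, payoff=169.9212, prob=0.002841
UDDDUU: Ā=71.0624, payoff=133.1476, prob=0.007672
DUDDUU: Ā=60.9491, payoff=143.2609, prob=0.007672
UUDDUU: Ā=126.3147, payoff=77.8953, prob=0.020713
DDUDUU: Ā=53.9709, payoff=150.2391, prob=0.007672
UDUDUU: Ā=111.8526, payoff=92.3574, prob=0.020713
DUUDUU: Ā=101.7393, payoff=102.4707, prob=0.020713
UUUDUU: Ā=210.8510, payoff=0.0000, prob=0.055925
DDDUUU: Ā=49.1559, payoff=155.0541, prob=0.007672
UDDUUU: Ā=101.8738, payoff=102.3362, prob=0.020713
DUDUUU: Ā=91.7605, payoff=112.4495, prob=0.020713
UUDUUU: Ā=190.1703, payoff=14.0397, prob=0.055925
DDUUUU: Ā=84.7823, payoff=119.4277, prob=0.020713
UDUUUU: Ā=175.7082, payoff=28.5018, prob=0.055925
DUUUUU: Ā=165.5949, payoff=38.6151, prob=0.055925
UUUUUU: Ā=343.1894, payoff=0.0000, prob=0.150998
Price = Σ prob·payoff / R^6 = 52.128018 / 3.462826 = 15.0536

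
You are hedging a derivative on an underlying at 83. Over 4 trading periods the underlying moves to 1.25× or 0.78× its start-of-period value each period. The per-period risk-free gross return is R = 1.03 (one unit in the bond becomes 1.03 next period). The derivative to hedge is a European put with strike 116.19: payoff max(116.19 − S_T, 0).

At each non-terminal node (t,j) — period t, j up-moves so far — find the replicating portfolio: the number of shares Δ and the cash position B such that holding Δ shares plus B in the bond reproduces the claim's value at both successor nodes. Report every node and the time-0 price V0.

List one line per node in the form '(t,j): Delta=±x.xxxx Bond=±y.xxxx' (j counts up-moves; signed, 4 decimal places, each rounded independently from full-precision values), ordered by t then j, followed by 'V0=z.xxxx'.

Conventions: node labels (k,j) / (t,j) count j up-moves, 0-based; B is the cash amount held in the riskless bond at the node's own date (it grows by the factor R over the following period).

(0,0): Delta=-0.6354 Bond=81.6891
(1,0): Delta=-0.9101 Bond=101.9236
(1,1): Delta=-0.4846 Bond=68.4900
(2,0): Delta=-1.0000 Bond=109.5202
(2,1): Delta=-0.8608 Bond=100.9870
(2,2): Delta=-0.2780 Bond=43.7555
(3,0): Delta=-1.0000 Bond=112.8058
(3,1): Delta=-1.0000 Bond=112.8058
(3,2): Delta=-0.7843 Bond=96.2821
(3,3): Delta=0.0000 Bond=0.0000
V0=28.9493

No-arbitrage ⇒ martingale measure with p* = (R−d)/(u−d) = 0.5319.
Payoffs at expiry: V(4,0)=85.4675, V(4,1)=66.9552, V(4,2)=37.2881, V(4,3)=0.0000, V(4,4)=0.0000
  t=3,j=0: stock 39.3878 → up 49.2348 (V=66.9552), down 30.7225 (V=85.4675). Price 73.4180; hedge Δ=-1.0000, bond B=112.8058.
  t=3,j=1: stock 63.1215 → up 78.9019 (V=37.2881), down 49.2348 (V=66.9552). Price 49.6843; hedge Δ=-1.0000, bond B=112.8058.
  t=3,j=2: stock 101.1562 → up 126.4453 (V=0.0000), down 78.9019 (V=37.2881). Price 16.9456; hedge Δ=-0.7843, bond B=96.2821.
  t=3,j=3: stock 162.1094 → up 202.6367 (V=0.0000), down 126.4453 (V=0.0000). Price 0.0000; hedge Δ=0.0000, bond B=0.0000.
  t=2,j=0: stock 50.4972 → up 63.1215 (V=49.6843), down 39.3878 (V=73.4180). Price 59.0230; hedge Δ=-1.0000, bond B=109.5202.
  t=2,j=1: stock 80.9250 → up 101.1562 (V=16.9456), down 63.1215 (V=49.6843). Price 31.3302; hedge Δ=-0.8608, bond B=100.9870.
  t=2,j=2: stock 129.6875 → up 162.1094 (V=0.0000), down 101.1562 (V=16.9456). Price 7.7010; hedge Δ=-0.2780, bond B=43.7555.
  t=1,j=0: stock 64.7400 → up 80.9250 (V=31.3302), down 50.4972 (V=59.0230). Price 43.0027; hedge Δ=-0.9101, bond B=101.9236.
  t=1,j=1: stock 103.7500 → up 129.6875 (V=7.7010), down 80.9250 (V=31.3302). Price 18.2150; hedge Δ=-0.4846, bond B=68.4900.
  t=0,j=0: stock 83.0000 → up 103.7500 (V=18.2150), down 64.7400 (V=43.0027). Price 28.9493; hedge Δ=-0.6354, bond B=81.6891.
Sanity check at the root: Δ(0,0)·S0 + B(0,0) reproduces V0 = 28.9493.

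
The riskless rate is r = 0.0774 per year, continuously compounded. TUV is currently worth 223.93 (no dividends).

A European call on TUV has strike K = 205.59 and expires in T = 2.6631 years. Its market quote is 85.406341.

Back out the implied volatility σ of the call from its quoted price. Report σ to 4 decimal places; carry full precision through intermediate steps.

sigma = 0.4216

At σ = 0.4216 the Black–Scholes value reproduces the quote:
σ√T = 0.4216·√2.6631 = 0.688009
d₁ = (ln(S/K) + (r+σ²/2)T) / (σ√T) = (ln(223.93/205.59) + (0.0774+0.4216²/2)·2.6631) / 0.688009 = (0.085450 + 0.442802) / 0.688009 = 0.767798
d₂ = d₁ − σ√T = 0.767798 − 0.688009 = 0.079788
e^{−rT} = 0.813732
N(d₁) = 0.778696,  N(d₂) = 0.531797
V = S·N(d₁) − K·e^{−rT}·N(d₂) = 174.373463 − 88.967122 = 85.406341 (equal to the quote); since ∂V/∂σ > 0 for all σ, the implied volatility is unique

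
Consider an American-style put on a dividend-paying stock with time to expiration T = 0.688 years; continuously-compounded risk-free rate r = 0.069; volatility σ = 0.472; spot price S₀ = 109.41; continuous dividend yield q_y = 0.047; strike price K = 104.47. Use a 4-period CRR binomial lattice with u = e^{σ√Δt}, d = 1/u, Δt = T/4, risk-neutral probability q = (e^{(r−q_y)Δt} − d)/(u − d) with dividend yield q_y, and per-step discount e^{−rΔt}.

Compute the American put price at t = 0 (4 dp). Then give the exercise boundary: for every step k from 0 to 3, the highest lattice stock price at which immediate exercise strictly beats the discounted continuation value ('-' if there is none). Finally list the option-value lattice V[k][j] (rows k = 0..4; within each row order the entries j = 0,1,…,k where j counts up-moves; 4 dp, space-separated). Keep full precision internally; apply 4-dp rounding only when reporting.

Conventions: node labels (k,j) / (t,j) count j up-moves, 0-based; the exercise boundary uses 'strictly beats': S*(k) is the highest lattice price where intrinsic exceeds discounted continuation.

Δt=0.17200, u=1.21623, d=0.82222, q=0.46084, disc=e^(-rΔt)=0.98820
k=4 terminal: V=max(K-S,0) → 54.4664 30.5045 0.0000 0.0000 0.0000
k=3: j=0 S=60.8156 intr=43.6544 cont=42.9115 V=43.6544[EX]; j=1 S=89.9587 intr=14.5113 cont=16.2528 V=16.2528[hold]; j=2 S=133.0672 intr=0.0000 cont=0.0000 V=0.0000[hold]; j=3 S=196.8335 intr=0.0000 cont=0.0000 V=0.0000[hold]  S*(3)=60.8156
k=2: j=0 S=73.9655 intr=30.5045 cont=30.6606 V=30.6606[hold]; j=1 S=109.4100 intr=0.0000 cont=8.6595 V=8.6595[hold]; j=2 S=161.8397 intr=0.0000 cont=0.0000 V=0.0000[hold]  S*(2)=-
k=1: j=0 S=89.9587 intr=14.5113 cont=20.2795 V=20.2795[hold]; j=1 S=133.0672 intr=0.0000 cont=4.6138 V=4.6138[hold]  S*(1)=-
k=0: j=0 S=109.4100 intr=0.0000 cont=12.9060 V=12.9060[hold]  S*(0)=-

price = 12.9060
boundary = - - - 60.8156
tree:
12.9060
20.2795 4.6138
30.6606 8.6595 0.0000
43.6544 16.2528 0.0000 0.0000
54.4664 30.5045 0.0000 0.0000 0.0000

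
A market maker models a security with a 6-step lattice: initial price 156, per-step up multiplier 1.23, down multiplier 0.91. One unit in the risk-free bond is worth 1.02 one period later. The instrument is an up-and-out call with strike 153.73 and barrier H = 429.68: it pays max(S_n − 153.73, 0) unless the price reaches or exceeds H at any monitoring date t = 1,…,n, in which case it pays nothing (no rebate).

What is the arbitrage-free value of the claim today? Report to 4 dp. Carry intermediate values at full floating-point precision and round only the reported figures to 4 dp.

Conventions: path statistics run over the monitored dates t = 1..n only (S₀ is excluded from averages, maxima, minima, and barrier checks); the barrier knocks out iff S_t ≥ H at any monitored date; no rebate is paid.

Risk-neutral up-probability p* = (R−d)/(u−d) = (1.02−0.91)/(1.23−0.91) = 0.3438; the claim prices as the p*-weighted sum of path payoffs discounted by R^6.
Enumerate all 2^6 = 64 price paths (U = up ×1.23, D = down ×0.91); each path with k up-moves has probability p*^k·(1−p*)^(6−k).
DDDDDD: M=141.9600, payoff=0.0000, prob=0.079876
UDDDDD: M=191.8800, payoff=0.0000, prob=0.041840
DUDDDD: M=174.6108, payoff=0.0000, prob=0.041840
UUDDDD: M=236.0124, payoff=8.1154, prob=0.021916
DDUDDD: M=158.8958, payoff=0.0000, prob=0.041840
UDUDDD: M=214.7713, payoff=8.1154, prob=0.021916
DUUDDD: M=214.7713, payoff=8.1154, prob=0.021916
UUUDDD: M=290.2953, payoff=65.0281, prob=0.011480
DDDUDD: M=144.5952, payoff=0.0000, prob=0.041840
UDDUDD: M=195.4419, payoff=8.1154, prob=0.021916
DUDUDD: M=195.4419, payoff=8.1154, prob=0.021916
UUDUDD: M=264.1687, payoff=65.0281, prob=0.011480
DDUUDD: M=195.4419, payoff=8.1154, prob=0.021916
UDUUDD: M=264.1687, payoff=65.0281, prob=0.011480
DUUUDD: M=264.1687, payoff=65.0281, prob=0.011480
UUUUDD: M=357.0632, payoff=141.9540, prob=0.006013
DDDDUD: M=141.9600, payoff=0.0000, prob=0.041840
UDDDUD: M=191.8800, payoff=8.1154, prob=0.021916
DUDDUD: M=177.8521, payoff=8.1154, prob=0.021916
UUDDUD: M=240.3935, payoff=65.0281, prob=0.011480
DDUDUD: M=177.8521, payoff=8.1154, prob=0.021916
UDUDUD: M=240.3935, payoff=65.0281, prob=0.011480
DUUDUD: M=240.3935, payoff=65.0281, prob=0.011480
UUUDUD: M=324.9275, payoff=141.9540, prob=0.006013
DDDUUD: M=177.8521, payoff=8.1154, prob=0.021916
UDDUUD: M=240.3935, payoff=65.0281, prob=0.011480
DUDUUD: M=240.3935, payoff=65.0281, prob=0.011480
UUDUUD: M=324.9275, payoff=141.9540, prob=0.006013
DDUUUD: M=240.3935, payoff=65.0281, prob=0.011480
UDUUUD: M=324.9275, payoff=141.9540, prob=0.006013
DUUUUD: M=324.9275, payoff=141.9540, prob=0.006013
UUUUUD: M=439.1877, payoff=0.0000, prob=0.003150
DDDDDU: M=141.9600, payoff=0.0000, prob=0.041840
UDDDDU: M=191.8800, payoff=8.1154, prob=0.021916
DUDDDU: M=174.6108, payoff=8.1154, prob=0.021916
UUDDDU: M=236.0124, payoff=65.0281, prob=0.011480
DDUDDU: M=161.8454, payoff=8.1154, prob=0.021916
UDUDDU: M=218.7581, payoff=65.0281, prob=0.011480
DUUDDU: M=218.7581, payoff=65.0281, prob=0.011480
UUUDDU: M=295.6840, payoff=141.9540, prob=0.006013
DDDUDU: M=161.8454, payoff=8.1154, prob=0.021916
UDDUDU: M=218.7581, payoff=65.0281, prob=0.011480
DUDUDU: M=218.7581, payoff=65.0281, prob=0.011480
UUDUDU: M=295.6840, payoff=141.9540, prob=0.006013
DDUUDU: M=218.7581, payoff=65.0281, prob=0.011480
UDUUDU: M=295.6840, payoff=141.9540, prob=0.006013
DUUUDU: M=295.6840, payoff=141.9540, prob=0.006013
UUUUDU: M=399.6608, payoff=245.9308, prob=0.003150
DDDDUU: M=161.8454, payoff=8.1154, prob=0.021916
UDDDUU: M=218.7581, payoff=65.0281, prob=0.011480
DUDDUU: M=218.7581, payoff=65.0281, prob=0.011480
UUDDUU: M=295.6840, payoff=141.9540, prob=0.006013
DDUDUU: M=218.7581, payoff=65.0281, prob=0.011480
UDUDUU: M=295.6840, payoff=141.9540, prob=0.006013
DUUDUU: M=295.6840, payoff=141.9540, prob=0.006013
UUUDUU: M=399.6608, payoff=245.9308, prob=0.003150
DDDUUU: M=218.7581, payoff=65.0281, prob=0.011480
UDDUUU: M=295.6840, payoff=141.9540, prob=0.006013
DUDUUU: M=295.6840, payoff=141.9540, prob=0.006013
UUDUUU: M=399.6608, payoff=245.9308, prob=0.003150
DDUUUU: M=295.6840, payoff=141.9540, prob=0.006013
UDUUUU: M=399.6608, payoff=245.9308, prob=0.003150
DUUUUU: M=399.6608, payoff=245.9308, prob=0.003150
UUUUUU: M=540.2009, payoff=0.0000, prob=0.001650
Price = Σ prob·payoff / R^6 = 34.275359 / 1.126162 = 30.4355

price = 30.4355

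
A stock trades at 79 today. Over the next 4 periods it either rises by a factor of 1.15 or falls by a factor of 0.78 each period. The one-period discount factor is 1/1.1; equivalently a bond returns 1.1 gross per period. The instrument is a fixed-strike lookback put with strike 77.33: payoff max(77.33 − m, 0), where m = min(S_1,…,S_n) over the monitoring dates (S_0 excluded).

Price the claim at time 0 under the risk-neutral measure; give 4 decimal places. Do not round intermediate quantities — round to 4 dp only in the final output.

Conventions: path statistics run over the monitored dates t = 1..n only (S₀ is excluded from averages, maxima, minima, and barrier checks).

price = 2.6309

Under the martingale measure an up-move has probability p* = 0.8649; value the claim as the probability-weighted average of per-path payoffs, discounted 4 periods at R = 1.1.
Enumerate all 2^4 = 16 price paths (U = up ×1.15, D = down ×0.78); each path with k up-moves has probability p*^k·(1−p*)^(4−k).
DDDD: m=29.2419, payoff=48.0881, prob=0.000333
UDDD: m=43.1130, payoff=34.2170, prob=0.002134
DUDD: m=43.1130, payoff=34.2170, prob=0.002134
UUDD: m=63.5641, payoff=13.7659, prob=0.013659
DDUD: m=43.1130, payoff=34.2170, prob=0.002134
UDUD: m=63.5641, payoff=13.7659, prob=0.013659
DUUD: m=61.6200, payoff=15.7100, prob=0.013659
UUUD: m=90.8500, payoff=0.0000, prob=0.087420
DDDU: m=37.4896, payoff=39.8404, prob=0.002134
UDDU: m=55.2731, payoff=22.0569, prob=0.013659
DUDU: m=55.2731, payoff=22.0569, prob=0.013659
UUDU: m=81.4925, payoff=0.0000, prob=0.087420
DDUU: m=48.0636, payoff=29.2664, prob=0.013659
UDUU: m=70.8630, payoff=6.4670, prob=0.087420
DUUU: m=61.6200, payoff=15.7100, prob=0.087420
UUUU: m=90.8500, payoff=0.0000, prob=0.559491
Price = Σ prob·payoff / R^4 = 3.851868 / 1.464100 = 2.6309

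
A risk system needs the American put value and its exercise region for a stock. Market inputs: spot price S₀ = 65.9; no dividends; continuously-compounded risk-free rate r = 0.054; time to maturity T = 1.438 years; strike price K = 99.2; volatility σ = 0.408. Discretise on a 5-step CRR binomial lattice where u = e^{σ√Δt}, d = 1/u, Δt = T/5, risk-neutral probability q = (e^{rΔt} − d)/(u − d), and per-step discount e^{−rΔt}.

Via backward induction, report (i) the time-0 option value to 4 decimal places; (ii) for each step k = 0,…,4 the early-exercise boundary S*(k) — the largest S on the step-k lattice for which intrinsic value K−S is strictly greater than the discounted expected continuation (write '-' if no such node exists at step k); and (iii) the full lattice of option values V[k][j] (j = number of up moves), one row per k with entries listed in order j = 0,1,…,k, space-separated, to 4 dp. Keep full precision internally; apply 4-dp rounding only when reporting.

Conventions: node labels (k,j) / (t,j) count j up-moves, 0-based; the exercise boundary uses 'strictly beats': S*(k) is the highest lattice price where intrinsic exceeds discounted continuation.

price = 34.6840
boundary = - 52.9493 42.5437 52.9493 65.9000
tree:
34.6840
46.2507 23.3321
56.6563 33.6622 12.9450
65.0170 46.2507 21.1745 4.4866
71.7347 56.6563 33.3000 8.7799 0.0000
77.1322 65.0170 46.2507 17.1817 0.0000 0.0000

Δt=0.28760  u=1.24459  d=0.80348  q=0.48100  discount=0.98459
step 5 (expiry): payoffs max(K−S,0) = 77.1322 65.0170 46.2507 17.1817 0.0000 0.0000
step 4: (k=4,j=0): S=27.4653, K−S=71.7347, hold=70.2060 ⇒ V=71.7347 exercise | (k=4,j=1): S=42.5437, K−S=56.6563, hold=55.1276 ⇒ V=56.6563 exercise | (k=4,j=2): S=65.9000, K−S=33.3000, hold=31.7713 ⇒ V=33.3000 exercise | (k=4,j=3): S=102.0789, K−S=0.0000, hold=8.7799 ⇒ V=8.7799 continue | (k=4,j=4): S=158.1198, K−S=0.0000, hold=0.0000 ⇒ V=0.0000 continue  boundary S*=65.9000
step 3: (k=3,j=0): S=34.1830, K−S=65.0170, hold=63.4883 ⇒ V=65.0170 exercise | (k=3,j=1): S=52.9493, K−S=46.2507, hold=44.7220 ⇒ V=46.2507 exercise | (k=3,j=2): S=82.0183, K−S=17.1817, hold=21.1745 ⇒ V=21.1745 continue | (k=3,j=3): S=127.0460, K−S=0.0000, hold=4.4866 ⇒ V=4.4866 continue  boundary S*=52.9493
step 2: (k=2,j=0): S=42.5437, K−S=56.6563, hold=55.1276 ⇒ V=56.6563 exercise | (k=2,j=1): S=65.9000, K−S=33.3000, hold=33.6622 ⇒ V=33.6622 continue | (k=2,j=2): S=102.0789, K−S=0.0000, hold=12.9450 ⇒ V=12.9450 continue  boundary S*=42.5437
step 1: (k=1,j=0): S=52.9493, K−S=46.2507, hold=44.8935 ⇒ V=46.2507 exercise | (k=1,j=1): S=82.0183, K−S=17.1817, hold=23.3321 ⇒ V=23.3321 continue  boundary S*=52.9493
step 0: (k=0,j=0): S=65.9000, K−S=33.3000, hold=34.6840 ⇒ V=34.6840 continue  boundary S*=-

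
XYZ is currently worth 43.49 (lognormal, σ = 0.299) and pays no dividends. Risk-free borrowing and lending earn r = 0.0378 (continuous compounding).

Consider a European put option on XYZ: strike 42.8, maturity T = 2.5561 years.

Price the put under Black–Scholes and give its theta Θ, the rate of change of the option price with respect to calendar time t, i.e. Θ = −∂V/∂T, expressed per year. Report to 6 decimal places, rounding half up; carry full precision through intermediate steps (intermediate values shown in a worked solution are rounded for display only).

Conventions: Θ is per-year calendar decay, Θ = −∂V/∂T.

price = 5.672683
Θ = -0.713143

σ√T = 0.299·√2.5561 = 0.478035
d₁ = (ln(S/K) + (r+σ²/2)T) / (σ√T) = (ln(43.49/42.8) + (0.0378+0.299²/2)·2.5561) / 0.478035 = (0.015993 + 0.210880) / 0.478035 = 0.474593
d₂ = d₁ − σ√T = 0.474593 − 0.478035 = -0.003442
e^{−rT} = 0.907900
N(−d₁) = 0.317538,  N(−d₂) = 0.501373
Put price V = K·e^{−rT}·N(−d₂) − S·N(−d₁) = 19.482429 − 13.809746 = 5.672683
φ(d₁) = (1/√(2π))·e^{−d₁²/2} = 0.356451
Θ = −S·φ(d₁)·σ/(2√T) + r·K·e^{−rT}·N(−d₂) = −1.449579 + 0.736436 = -0.713143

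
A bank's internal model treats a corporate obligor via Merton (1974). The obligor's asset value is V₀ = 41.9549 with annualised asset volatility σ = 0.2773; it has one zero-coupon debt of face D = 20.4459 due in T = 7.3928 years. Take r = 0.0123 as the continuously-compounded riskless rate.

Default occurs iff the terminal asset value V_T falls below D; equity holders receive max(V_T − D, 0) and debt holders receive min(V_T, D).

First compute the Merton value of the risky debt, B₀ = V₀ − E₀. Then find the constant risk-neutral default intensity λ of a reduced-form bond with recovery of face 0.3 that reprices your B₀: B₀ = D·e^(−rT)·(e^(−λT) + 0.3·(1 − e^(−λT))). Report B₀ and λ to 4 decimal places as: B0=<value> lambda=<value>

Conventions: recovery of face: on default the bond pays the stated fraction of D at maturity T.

Equity is a call on the firm's assets struck at D = 20.4459:
d₁ = [ln(V₀/D) + (r + σ²/2)T] / (σ√T)
   = [ln(41.9549/20.4459) + (0.0123 + 0.5·0.2773²)·7.3928] / (0.2773·√7.3928)
   = [0.718813 + 0.375167] / 0.753970 = 1.450959
d₂ = d₁ − σ√T = 1.450959 − 0.753970 = 0.696988
N(d₁) = 0.926604,  N(d₂) = 0.757095,  e^(−rT) = 0.913080
E₀ = V₀·N(d₁) − D·e^(−rT)·N(d₂)
   = 41.9549·0.926604 − 20.4459·0.913080·0.757095 = 24.741577
B₀ = V₀ − E₀ = 41.9549 − 24.741577 = 17.213323
e^(−λT) = (B₀·e^(rT)/D − 0.3)/(1 − 0.3) = (17.2133·1.095194/20.4459 − 0.3)/0.7 = 0.88862604
λ = −ln(0.88862604)/7.3928 = 0.015972

B0=17.2133 lambda=0.0160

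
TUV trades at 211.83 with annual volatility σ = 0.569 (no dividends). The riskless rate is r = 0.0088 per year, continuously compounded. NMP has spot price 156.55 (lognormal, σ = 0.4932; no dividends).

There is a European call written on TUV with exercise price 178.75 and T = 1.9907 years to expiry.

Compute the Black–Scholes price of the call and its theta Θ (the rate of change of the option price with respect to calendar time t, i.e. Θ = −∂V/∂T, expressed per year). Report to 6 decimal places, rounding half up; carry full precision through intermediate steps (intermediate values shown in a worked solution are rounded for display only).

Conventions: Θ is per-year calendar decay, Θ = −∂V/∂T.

σ√T = 0.569·√1.9907 = 0.802814
d₁ = (ln(S/K) + (r+σ²/2)T) / (σ√T) = (ln(211.83/178.75) + (0.0088+0.569²/2)·1.9907) / 0.802814 = (0.169796 + 0.339774) / 0.802814 = 0.634729
d₂ = d₁ − σ√T = 0.634729 − 0.802814 = -0.168086
e^{−rT} = 0.982634
N(d₁) = 0.737197,  N(d₂) = 0.433258
Call price V = S·N(d₁) − K·e^{−rT}·N(d₂) = 156.160523 − 76.099992 = 80.060532
φ(d₁) = (1/√(2π))·e^{−d₁²/2} = 0.326156
Θ = −S·φ(d₁)·σ/(2√T) − r·K·e^{−rT}·N(d₂) = −13.931325 − 0.669680 = -14.601005

price = 80.060532
Θ = -14.601005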